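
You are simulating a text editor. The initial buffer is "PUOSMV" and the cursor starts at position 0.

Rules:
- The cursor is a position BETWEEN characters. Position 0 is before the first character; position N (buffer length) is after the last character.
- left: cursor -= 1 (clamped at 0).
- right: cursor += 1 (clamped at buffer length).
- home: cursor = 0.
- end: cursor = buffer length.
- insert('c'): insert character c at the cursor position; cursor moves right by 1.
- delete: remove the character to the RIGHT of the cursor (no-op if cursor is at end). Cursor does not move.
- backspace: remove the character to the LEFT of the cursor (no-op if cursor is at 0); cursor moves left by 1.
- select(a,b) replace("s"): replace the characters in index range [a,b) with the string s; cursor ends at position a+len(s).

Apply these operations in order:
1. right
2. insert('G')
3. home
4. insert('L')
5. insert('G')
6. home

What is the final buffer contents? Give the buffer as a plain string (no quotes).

Answer: LGPGUOSMV

Derivation:
After op 1 (right): buf='PUOSMV' cursor=1
After op 2 (insert('G')): buf='PGUOSMV' cursor=2
After op 3 (home): buf='PGUOSMV' cursor=0
After op 4 (insert('L')): buf='LPGUOSMV' cursor=1
After op 5 (insert('G')): buf='LGPGUOSMV' cursor=2
After op 6 (home): buf='LGPGUOSMV' cursor=0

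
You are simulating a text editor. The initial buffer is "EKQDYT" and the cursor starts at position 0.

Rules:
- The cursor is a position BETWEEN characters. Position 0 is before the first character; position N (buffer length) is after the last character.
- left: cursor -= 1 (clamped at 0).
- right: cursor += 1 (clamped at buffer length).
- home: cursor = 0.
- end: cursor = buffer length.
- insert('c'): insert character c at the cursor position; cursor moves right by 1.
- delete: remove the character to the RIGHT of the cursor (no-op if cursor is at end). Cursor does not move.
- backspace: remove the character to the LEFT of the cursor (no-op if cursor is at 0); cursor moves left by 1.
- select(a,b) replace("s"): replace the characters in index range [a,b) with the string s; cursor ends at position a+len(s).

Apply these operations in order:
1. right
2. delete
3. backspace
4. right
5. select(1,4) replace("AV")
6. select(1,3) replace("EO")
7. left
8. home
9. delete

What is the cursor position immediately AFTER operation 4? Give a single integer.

After op 1 (right): buf='EKQDYT' cursor=1
After op 2 (delete): buf='EQDYT' cursor=1
After op 3 (backspace): buf='QDYT' cursor=0
After op 4 (right): buf='QDYT' cursor=1

Answer: 1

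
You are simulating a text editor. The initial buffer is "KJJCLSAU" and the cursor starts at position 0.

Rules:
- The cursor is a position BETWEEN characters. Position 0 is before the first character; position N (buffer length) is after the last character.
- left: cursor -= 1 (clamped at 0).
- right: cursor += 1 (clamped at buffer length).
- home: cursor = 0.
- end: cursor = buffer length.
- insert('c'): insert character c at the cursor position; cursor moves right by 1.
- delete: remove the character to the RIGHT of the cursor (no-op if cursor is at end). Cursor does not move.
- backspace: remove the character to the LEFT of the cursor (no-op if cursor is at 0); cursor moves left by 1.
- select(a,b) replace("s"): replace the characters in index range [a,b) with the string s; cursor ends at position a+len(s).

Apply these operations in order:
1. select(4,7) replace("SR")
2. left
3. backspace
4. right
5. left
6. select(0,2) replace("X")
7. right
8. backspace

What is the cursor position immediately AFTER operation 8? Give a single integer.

After op 1 (select(4,7) replace("SR")): buf='KJJCSRU' cursor=6
After op 2 (left): buf='KJJCSRU' cursor=5
After op 3 (backspace): buf='KJJCRU' cursor=4
After op 4 (right): buf='KJJCRU' cursor=5
After op 5 (left): buf='KJJCRU' cursor=4
After op 6 (select(0,2) replace("X")): buf='XJCRU' cursor=1
After op 7 (right): buf='XJCRU' cursor=2
After op 8 (backspace): buf='XCRU' cursor=1

Answer: 1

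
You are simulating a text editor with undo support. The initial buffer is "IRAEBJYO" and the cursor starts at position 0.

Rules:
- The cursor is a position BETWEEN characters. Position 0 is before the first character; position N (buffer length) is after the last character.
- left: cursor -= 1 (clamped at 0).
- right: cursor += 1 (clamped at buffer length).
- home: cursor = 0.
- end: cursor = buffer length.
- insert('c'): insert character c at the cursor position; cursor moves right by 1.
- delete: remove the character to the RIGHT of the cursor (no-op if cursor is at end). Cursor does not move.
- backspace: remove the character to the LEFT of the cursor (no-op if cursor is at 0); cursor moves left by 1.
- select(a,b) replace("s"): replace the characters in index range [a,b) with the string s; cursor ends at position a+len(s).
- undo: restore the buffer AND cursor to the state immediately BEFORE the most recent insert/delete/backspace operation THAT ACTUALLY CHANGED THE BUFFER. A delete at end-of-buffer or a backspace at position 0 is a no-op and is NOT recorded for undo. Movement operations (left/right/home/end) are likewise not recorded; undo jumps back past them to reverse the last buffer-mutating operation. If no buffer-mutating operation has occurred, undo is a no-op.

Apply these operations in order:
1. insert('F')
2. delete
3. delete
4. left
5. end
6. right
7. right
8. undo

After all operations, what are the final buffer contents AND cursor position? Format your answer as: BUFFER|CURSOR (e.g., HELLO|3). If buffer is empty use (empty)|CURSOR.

Answer: FRAEBJYO|1

Derivation:
After op 1 (insert('F')): buf='FIRAEBJYO' cursor=1
After op 2 (delete): buf='FRAEBJYO' cursor=1
After op 3 (delete): buf='FAEBJYO' cursor=1
After op 4 (left): buf='FAEBJYO' cursor=0
After op 5 (end): buf='FAEBJYO' cursor=7
After op 6 (right): buf='FAEBJYO' cursor=7
After op 7 (right): buf='FAEBJYO' cursor=7
After op 8 (undo): buf='FRAEBJYO' cursor=1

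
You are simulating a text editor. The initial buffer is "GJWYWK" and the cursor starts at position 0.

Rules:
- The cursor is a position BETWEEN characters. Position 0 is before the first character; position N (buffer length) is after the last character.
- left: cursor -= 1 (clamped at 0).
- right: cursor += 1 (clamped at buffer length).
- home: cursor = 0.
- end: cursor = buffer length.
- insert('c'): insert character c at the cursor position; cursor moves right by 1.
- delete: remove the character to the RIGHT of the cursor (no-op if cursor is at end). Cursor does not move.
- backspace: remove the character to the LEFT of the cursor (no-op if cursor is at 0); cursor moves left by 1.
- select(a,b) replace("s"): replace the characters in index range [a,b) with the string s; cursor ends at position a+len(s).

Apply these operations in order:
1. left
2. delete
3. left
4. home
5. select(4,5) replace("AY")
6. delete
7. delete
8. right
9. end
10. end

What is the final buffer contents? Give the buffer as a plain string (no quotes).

Answer: JWYWAY

Derivation:
After op 1 (left): buf='GJWYWK' cursor=0
After op 2 (delete): buf='JWYWK' cursor=0
After op 3 (left): buf='JWYWK' cursor=0
After op 4 (home): buf='JWYWK' cursor=0
After op 5 (select(4,5) replace("AY")): buf='JWYWAY' cursor=6
After op 6 (delete): buf='JWYWAY' cursor=6
After op 7 (delete): buf='JWYWAY' cursor=6
After op 8 (right): buf='JWYWAY' cursor=6
After op 9 (end): buf='JWYWAY' cursor=6
After op 10 (end): buf='JWYWAY' cursor=6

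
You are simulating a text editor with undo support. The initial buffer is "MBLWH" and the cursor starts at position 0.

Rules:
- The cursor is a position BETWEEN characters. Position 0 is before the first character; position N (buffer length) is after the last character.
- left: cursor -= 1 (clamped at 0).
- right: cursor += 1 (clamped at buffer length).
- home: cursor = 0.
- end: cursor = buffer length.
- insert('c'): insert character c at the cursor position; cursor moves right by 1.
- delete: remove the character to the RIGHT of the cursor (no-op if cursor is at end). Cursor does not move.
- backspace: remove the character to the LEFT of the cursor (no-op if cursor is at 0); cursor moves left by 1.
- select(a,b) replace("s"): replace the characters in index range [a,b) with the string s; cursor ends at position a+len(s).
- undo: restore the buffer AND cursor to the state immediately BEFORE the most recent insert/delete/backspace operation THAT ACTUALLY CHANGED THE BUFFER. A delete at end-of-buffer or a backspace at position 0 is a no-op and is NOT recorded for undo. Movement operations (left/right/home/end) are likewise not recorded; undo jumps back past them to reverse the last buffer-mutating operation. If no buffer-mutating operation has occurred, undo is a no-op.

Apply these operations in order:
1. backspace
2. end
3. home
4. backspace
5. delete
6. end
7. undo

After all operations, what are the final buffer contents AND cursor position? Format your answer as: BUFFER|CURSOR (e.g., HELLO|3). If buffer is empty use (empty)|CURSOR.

After op 1 (backspace): buf='MBLWH' cursor=0
After op 2 (end): buf='MBLWH' cursor=5
After op 3 (home): buf='MBLWH' cursor=0
After op 4 (backspace): buf='MBLWH' cursor=0
After op 5 (delete): buf='BLWH' cursor=0
After op 6 (end): buf='BLWH' cursor=4
After op 7 (undo): buf='MBLWH' cursor=0

Answer: MBLWH|0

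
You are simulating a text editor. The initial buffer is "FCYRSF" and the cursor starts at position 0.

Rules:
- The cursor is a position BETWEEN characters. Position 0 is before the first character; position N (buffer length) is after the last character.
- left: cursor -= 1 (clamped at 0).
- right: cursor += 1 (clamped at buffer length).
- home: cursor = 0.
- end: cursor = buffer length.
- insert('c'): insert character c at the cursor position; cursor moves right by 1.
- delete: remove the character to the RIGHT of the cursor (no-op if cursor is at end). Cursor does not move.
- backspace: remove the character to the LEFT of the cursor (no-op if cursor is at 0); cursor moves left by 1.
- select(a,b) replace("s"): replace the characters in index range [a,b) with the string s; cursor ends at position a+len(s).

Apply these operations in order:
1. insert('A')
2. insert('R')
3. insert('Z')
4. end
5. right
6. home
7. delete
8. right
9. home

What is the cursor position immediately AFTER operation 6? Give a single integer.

After op 1 (insert('A')): buf='AFCYRSF' cursor=1
After op 2 (insert('R')): buf='ARFCYRSF' cursor=2
After op 3 (insert('Z')): buf='ARZFCYRSF' cursor=3
After op 4 (end): buf='ARZFCYRSF' cursor=9
After op 5 (right): buf='ARZFCYRSF' cursor=9
After op 6 (home): buf='ARZFCYRSF' cursor=0

Answer: 0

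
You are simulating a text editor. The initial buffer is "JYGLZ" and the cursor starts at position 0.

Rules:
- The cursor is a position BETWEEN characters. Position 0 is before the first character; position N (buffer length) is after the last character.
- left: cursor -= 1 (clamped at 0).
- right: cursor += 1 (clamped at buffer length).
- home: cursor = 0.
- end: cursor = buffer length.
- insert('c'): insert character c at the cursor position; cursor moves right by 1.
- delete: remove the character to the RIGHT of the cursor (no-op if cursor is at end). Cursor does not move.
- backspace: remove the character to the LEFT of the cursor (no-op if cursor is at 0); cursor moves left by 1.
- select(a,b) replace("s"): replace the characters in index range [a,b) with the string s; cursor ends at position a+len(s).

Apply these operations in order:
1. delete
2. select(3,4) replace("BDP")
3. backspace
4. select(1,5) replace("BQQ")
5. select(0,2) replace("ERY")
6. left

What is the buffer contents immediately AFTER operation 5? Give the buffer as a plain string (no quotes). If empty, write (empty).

After op 1 (delete): buf='YGLZ' cursor=0
After op 2 (select(3,4) replace("BDP")): buf='YGLBDP' cursor=6
After op 3 (backspace): buf='YGLBD' cursor=5
After op 4 (select(1,5) replace("BQQ")): buf='YBQQ' cursor=4
After op 5 (select(0,2) replace("ERY")): buf='ERYQQ' cursor=3

Answer: ERYQQ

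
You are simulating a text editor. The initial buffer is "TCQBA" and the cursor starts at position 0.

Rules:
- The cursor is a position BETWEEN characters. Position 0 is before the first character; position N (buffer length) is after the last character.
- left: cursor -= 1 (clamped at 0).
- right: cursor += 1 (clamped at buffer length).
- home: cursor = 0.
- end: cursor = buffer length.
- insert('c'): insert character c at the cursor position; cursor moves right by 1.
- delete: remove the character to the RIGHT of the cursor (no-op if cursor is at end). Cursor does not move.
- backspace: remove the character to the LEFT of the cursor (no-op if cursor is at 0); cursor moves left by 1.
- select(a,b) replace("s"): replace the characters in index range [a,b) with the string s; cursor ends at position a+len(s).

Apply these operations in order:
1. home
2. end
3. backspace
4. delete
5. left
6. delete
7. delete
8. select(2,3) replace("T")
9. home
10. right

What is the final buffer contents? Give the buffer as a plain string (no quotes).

After op 1 (home): buf='TCQBA' cursor=0
After op 2 (end): buf='TCQBA' cursor=5
After op 3 (backspace): buf='TCQB' cursor=4
After op 4 (delete): buf='TCQB' cursor=4
After op 5 (left): buf='TCQB' cursor=3
After op 6 (delete): buf='TCQ' cursor=3
After op 7 (delete): buf='TCQ' cursor=3
After op 8 (select(2,3) replace("T")): buf='TCT' cursor=3
After op 9 (home): buf='TCT' cursor=0
After op 10 (right): buf='TCT' cursor=1

Answer: TCT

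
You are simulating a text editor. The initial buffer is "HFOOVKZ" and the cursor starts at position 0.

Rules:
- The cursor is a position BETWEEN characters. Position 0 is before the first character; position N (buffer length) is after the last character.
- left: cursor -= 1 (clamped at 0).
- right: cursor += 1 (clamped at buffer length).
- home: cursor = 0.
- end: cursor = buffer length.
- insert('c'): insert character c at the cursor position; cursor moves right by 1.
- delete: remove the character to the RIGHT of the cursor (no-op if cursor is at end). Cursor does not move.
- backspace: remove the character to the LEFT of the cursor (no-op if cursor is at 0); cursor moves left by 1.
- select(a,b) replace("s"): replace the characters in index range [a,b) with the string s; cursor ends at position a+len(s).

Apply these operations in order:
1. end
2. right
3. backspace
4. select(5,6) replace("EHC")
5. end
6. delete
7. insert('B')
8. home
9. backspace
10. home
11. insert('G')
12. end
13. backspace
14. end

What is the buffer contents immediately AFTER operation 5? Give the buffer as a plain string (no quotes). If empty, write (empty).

Answer: HFOOVEHC

Derivation:
After op 1 (end): buf='HFOOVKZ' cursor=7
After op 2 (right): buf='HFOOVKZ' cursor=7
After op 3 (backspace): buf='HFOOVK' cursor=6
After op 4 (select(5,6) replace("EHC")): buf='HFOOVEHC' cursor=8
After op 5 (end): buf='HFOOVEHC' cursor=8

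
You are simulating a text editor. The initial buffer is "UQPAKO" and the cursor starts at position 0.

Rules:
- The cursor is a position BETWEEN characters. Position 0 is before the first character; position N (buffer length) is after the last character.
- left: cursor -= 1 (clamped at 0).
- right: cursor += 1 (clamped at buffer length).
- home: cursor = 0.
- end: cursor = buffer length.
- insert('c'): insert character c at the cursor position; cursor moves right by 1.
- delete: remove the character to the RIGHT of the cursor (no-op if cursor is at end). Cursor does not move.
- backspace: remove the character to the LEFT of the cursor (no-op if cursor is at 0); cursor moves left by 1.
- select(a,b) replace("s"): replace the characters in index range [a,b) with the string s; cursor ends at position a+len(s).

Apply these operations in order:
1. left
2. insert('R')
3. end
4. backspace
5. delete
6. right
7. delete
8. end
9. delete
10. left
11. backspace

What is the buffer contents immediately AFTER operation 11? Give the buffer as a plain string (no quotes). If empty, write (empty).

After op 1 (left): buf='UQPAKO' cursor=0
After op 2 (insert('R')): buf='RUQPAKO' cursor=1
After op 3 (end): buf='RUQPAKO' cursor=7
After op 4 (backspace): buf='RUQPAK' cursor=6
After op 5 (delete): buf='RUQPAK' cursor=6
After op 6 (right): buf='RUQPAK' cursor=6
After op 7 (delete): buf='RUQPAK' cursor=6
After op 8 (end): buf='RUQPAK' cursor=6
After op 9 (delete): buf='RUQPAK' cursor=6
After op 10 (left): buf='RUQPAK' cursor=5
After op 11 (backspace): buf='RUQPK' cursor=4

Answer: RUQPK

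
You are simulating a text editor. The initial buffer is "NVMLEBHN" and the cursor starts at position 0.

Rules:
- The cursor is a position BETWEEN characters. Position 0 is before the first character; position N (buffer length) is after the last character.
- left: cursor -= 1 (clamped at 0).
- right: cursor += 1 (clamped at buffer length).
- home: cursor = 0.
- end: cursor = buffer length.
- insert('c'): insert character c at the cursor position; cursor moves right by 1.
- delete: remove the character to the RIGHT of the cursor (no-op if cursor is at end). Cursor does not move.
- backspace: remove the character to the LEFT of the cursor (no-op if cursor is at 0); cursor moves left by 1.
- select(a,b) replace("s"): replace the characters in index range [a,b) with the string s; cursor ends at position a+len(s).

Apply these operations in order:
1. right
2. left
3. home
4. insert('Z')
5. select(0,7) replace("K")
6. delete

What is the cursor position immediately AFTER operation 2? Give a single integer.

Answer: 0

Derivation:
After op 1 (right): buf='NVMLEBHN' cursor=1
After op 2 (left): buf='NVMLEBHN' cursor=0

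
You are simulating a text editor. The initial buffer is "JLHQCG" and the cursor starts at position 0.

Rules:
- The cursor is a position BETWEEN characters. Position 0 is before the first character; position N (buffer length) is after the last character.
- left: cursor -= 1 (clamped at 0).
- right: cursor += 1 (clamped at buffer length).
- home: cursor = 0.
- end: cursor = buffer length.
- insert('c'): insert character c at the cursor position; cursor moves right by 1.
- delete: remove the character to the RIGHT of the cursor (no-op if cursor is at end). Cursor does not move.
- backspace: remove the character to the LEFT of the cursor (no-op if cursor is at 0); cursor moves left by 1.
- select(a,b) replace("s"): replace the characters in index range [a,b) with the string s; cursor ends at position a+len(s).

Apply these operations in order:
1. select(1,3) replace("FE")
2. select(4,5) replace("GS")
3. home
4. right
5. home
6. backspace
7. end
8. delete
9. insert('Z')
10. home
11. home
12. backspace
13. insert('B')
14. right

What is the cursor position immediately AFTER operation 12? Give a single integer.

After op 1 (select(1,3) replace("FE")): buf='JFEQCG' cursor=3
After op 2 (select(4,5) replace("GS")): buf='JFEQGSG' cursor=6
After op 3 (home): buf='JFEQGSG' cursor=0
After op 4 (right): buf='JFEQGSG' cursor=1
After op 5 (home): buf='JFEQGSG' cursor=0
After op 6 (backspace): buf='JFEQGSG' cursor=0
After op 7 (end): buf='JFEQGSG' cursor=7
After op 8 (delete): buf='JFEQGSG' cursor=7
After op 9 (insert('Z')): buf='JFEQGSGZ' cursor=8
After op 10 (home): buf='JFEQGSGZ' cursor=0
After op 11 (home): buf='JFEQGSGZ' cursor=0
After op 12 (backspace): buf='JFEQGSGZ' cursor=0

Answer: 0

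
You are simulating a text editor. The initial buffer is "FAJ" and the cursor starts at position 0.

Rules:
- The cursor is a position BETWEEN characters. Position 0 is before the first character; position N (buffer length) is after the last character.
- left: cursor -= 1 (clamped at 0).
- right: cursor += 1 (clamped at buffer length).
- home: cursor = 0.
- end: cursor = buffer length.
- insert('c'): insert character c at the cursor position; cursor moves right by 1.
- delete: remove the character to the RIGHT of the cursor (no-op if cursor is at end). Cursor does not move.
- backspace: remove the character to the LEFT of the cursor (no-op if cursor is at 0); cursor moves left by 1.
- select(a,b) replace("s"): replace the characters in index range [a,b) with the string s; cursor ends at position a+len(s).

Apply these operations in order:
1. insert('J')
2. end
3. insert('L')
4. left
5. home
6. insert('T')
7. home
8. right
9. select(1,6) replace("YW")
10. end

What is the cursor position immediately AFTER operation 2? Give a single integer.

Answer: 4

Derivation:
After op 1 (insert('J')): buf='JFAJ' cursor=1
After op 2 (end): buf='JFAJ' cursor=4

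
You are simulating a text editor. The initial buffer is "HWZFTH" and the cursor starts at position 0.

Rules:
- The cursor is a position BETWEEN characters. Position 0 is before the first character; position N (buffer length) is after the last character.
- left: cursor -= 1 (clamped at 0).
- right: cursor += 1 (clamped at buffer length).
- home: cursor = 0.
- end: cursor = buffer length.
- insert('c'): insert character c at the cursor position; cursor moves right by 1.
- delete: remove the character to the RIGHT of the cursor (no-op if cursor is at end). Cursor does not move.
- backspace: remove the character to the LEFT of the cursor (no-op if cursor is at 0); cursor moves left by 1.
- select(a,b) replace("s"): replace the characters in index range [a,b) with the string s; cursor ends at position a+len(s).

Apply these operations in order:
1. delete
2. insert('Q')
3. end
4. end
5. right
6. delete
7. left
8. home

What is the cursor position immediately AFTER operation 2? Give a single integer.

Answer: 1

Derivation:
After op 1 (delete): buf='WZFTH' cursor=0
After op 2 (insert('Q')): buf='QWZFTH' cursor=1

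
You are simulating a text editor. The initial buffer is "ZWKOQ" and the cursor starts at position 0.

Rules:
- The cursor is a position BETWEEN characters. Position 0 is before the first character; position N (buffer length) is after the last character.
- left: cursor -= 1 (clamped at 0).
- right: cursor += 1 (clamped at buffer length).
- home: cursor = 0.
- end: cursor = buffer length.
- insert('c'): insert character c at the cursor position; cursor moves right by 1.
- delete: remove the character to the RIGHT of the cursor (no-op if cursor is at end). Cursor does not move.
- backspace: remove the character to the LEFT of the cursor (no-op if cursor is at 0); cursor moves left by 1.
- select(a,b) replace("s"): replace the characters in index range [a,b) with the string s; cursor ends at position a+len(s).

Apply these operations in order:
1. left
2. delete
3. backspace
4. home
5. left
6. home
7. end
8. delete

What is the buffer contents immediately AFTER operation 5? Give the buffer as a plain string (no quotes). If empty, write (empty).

After op 1 (left): buf='ZWKOQ' cursor=0
After op 2 (delete): buf='WKOQ' cursor=0
After op 3 (backspace): buf='WKOQ' cursor=0
After op 4 (home): buf='WKOQ' cursor=0
After op 5 (left): buf='WKOQ' cursor=0

Answer: WKOQ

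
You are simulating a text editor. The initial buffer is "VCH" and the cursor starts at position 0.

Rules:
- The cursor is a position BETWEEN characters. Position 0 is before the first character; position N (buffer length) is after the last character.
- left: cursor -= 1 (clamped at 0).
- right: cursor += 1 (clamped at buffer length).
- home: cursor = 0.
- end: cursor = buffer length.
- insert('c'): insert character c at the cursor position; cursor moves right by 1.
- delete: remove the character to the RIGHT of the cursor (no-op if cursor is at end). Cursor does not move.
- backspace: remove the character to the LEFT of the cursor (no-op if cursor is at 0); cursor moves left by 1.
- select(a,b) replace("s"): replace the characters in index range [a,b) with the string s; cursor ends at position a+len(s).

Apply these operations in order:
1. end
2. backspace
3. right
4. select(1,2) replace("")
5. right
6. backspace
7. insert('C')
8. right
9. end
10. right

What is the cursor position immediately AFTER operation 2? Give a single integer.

Answer: 2

Derivation:
After op 1 (end): buf='VCH' cursor=3
After op 2 (backspace): buf='VC' cursor=2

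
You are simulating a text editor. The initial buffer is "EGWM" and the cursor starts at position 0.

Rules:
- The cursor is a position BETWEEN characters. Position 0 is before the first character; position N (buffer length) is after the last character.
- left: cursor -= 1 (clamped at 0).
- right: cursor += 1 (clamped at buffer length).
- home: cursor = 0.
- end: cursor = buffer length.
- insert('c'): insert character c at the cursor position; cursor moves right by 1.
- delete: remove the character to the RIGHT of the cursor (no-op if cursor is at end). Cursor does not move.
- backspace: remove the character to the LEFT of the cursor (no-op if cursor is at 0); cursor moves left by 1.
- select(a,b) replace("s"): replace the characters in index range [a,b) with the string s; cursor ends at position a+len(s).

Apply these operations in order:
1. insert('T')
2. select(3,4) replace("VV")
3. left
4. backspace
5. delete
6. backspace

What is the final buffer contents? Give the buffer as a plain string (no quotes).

After op 1 (insert('T')): buf='TEGWM' cursor=1
After op 2 (select(3,4) replace("VV")): buf='TEGVVM' cursor=5
After op 3 (left): buf='TEGVVM' cursor=4
After op 4 (backspace): buf='TEGVM' cursor=3
After op 5 (delete): buf='TEGM' cursor=3
After op 6 (backspace): buf='TEM' cursor=2

Answer: TEM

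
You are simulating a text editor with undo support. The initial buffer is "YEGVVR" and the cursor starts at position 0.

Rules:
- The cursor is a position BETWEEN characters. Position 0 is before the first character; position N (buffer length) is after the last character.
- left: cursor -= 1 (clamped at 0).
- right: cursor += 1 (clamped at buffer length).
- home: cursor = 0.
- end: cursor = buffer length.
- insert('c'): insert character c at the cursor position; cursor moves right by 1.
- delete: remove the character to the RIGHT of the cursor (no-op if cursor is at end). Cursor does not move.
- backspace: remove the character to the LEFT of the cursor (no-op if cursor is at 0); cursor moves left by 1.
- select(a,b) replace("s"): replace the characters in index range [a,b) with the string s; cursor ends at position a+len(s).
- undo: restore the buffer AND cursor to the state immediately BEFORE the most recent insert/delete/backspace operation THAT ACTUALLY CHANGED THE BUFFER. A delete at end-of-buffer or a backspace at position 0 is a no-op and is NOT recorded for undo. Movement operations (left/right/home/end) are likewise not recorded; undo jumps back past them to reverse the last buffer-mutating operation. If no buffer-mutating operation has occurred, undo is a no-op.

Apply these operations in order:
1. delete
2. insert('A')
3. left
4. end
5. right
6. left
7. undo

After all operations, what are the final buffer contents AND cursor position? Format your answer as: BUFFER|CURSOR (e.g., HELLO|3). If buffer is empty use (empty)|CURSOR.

After op 1 (delete): buf='EGVVR' cursor=0
After op 2 (insert('A')): buf='AEGVVR' cursor=1
After op 3 (left): buf='AEGVVR' cursor=0
After op 4 (end): buf='AEGVVR' cursor=6
After op 5 (right): buf='AEGVVR' cursor=6
After op 6 (left): buf='AEGVVR' cursor=5
After op 7 (undo): buf='EGVVR' cursor=0

Answer: EGVVR|0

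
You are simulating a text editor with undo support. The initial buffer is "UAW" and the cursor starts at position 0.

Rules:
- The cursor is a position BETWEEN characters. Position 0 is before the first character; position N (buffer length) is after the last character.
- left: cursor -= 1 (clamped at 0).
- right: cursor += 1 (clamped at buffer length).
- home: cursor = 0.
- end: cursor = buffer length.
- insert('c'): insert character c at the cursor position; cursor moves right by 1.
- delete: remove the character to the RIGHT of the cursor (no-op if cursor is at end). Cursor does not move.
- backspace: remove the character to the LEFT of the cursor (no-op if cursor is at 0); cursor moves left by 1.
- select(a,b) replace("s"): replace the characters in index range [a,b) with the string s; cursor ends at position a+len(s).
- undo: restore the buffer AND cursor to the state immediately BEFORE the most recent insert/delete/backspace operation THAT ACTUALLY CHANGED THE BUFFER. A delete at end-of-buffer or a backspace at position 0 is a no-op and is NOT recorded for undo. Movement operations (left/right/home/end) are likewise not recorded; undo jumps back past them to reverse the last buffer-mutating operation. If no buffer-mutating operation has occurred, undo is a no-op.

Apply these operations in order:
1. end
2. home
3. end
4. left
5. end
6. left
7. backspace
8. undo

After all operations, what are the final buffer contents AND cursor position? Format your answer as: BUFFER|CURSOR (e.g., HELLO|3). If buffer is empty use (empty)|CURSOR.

Answer: UAW|2

Derivation:
After op 1 (end): buf='UAW' cursor=3
After op 2 (home): buf='UAW' cursor=0
After op 3 (end): buf='UAW' cursor=3
After op 4 (left): buf='UAW' cursor=2
After op 5 (end): buf='UAW' cursor=3
After op 6 (left): buf='UAW' cursor=2
After op 7 (backspace): buf='UW' cursor=1
After op 8 (undo): buf='UAW' cursor=2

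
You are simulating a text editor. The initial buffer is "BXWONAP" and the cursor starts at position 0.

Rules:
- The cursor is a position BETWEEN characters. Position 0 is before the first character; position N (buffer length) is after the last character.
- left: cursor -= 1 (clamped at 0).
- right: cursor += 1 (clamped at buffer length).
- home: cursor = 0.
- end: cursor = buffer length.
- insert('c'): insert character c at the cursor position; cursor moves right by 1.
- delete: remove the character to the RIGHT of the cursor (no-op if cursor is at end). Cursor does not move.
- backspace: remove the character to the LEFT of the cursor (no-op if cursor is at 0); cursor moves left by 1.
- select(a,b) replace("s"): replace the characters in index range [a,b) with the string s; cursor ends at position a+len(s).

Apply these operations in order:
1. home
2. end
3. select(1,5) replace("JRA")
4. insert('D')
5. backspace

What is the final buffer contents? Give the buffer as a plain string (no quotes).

Answer: BJRAAP

Derivation:
After op 1 (home): buf='BXWONAP' cursor=0
After op 2 (end): buf='BXWONAP' cursor=7
After op 3 (select(1,5) replace("JRA")): buf='BJRAAP' cursor=4
After op 4 (insert('D')): buf='BJRADAP' cursor=5
After op 5 (backspace): buf='BJRAAP' cursor=4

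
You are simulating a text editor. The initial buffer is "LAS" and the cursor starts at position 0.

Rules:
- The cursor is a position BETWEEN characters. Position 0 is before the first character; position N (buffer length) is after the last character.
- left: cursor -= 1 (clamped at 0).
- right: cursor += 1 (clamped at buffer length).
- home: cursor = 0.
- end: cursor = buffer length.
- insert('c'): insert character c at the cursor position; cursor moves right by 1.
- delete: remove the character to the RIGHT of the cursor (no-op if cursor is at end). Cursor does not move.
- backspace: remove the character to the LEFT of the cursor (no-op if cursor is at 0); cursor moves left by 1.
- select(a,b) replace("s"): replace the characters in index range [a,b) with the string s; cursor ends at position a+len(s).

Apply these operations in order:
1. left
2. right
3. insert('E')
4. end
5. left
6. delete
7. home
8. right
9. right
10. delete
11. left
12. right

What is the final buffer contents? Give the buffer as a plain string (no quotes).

After op 1 (left): buf='LAS' cursor=0
After op 2 (right): buf='LAS' cursor=1
After op 3 (insert('E')): buf='LEAS' cursor=2
After op 4 (end): buf='LEAS' cursor=4
After op 5 (left): buf='LEAS' cursor=3
After op 6 (delete): buf='LEA' cursor=3
After op 7 (home): buf='LEA' cursor=0
After op 8 (right): buf='LEA' cursor=1
After op 9 (right): buf='LEA' cursor=2
After op 10 (delete): buf='LE' cursor=2
After op 11 (left): buf='LE' cursor=1
After op 12 (right): buf='LE' cursor=2

Answer: LE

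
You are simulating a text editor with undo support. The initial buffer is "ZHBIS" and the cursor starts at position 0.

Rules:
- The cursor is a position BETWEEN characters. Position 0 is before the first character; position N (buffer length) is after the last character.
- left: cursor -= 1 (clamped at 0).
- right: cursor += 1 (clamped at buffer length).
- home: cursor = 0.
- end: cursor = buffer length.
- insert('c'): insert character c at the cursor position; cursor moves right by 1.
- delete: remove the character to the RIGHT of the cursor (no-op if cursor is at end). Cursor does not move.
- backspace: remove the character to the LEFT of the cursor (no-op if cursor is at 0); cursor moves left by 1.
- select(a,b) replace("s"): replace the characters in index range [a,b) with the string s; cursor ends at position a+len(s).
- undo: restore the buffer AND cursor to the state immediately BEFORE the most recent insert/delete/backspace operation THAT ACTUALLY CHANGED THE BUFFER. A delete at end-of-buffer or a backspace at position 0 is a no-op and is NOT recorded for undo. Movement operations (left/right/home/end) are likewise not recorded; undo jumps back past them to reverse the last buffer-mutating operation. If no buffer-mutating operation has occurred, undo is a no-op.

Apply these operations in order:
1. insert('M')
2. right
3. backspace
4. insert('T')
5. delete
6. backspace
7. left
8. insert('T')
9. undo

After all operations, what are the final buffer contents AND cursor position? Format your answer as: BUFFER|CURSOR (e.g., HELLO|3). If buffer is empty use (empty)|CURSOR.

After op 1 (insert('M')): buf='MZHBIS' cursor=1
After op 2 (right): buf='MZHBIS' cursor=2
After op 3 (backspace): buf='MHBIS' cursor=1
After op 4 (insert('T')): buf='MTHBIS' cursor=2
After op 5 (delete): buf='MTBIS' cursor=2
After op 6 (backspace): buf='MBIS' cursor=1
After op 7 (left): buf='MBIS' cursor=0
After op 8 (insert('T')): buf='TMBIS' cursor=1
After op 9 (undo): buf='MBIS' cursor=0

Answer: MBIS|0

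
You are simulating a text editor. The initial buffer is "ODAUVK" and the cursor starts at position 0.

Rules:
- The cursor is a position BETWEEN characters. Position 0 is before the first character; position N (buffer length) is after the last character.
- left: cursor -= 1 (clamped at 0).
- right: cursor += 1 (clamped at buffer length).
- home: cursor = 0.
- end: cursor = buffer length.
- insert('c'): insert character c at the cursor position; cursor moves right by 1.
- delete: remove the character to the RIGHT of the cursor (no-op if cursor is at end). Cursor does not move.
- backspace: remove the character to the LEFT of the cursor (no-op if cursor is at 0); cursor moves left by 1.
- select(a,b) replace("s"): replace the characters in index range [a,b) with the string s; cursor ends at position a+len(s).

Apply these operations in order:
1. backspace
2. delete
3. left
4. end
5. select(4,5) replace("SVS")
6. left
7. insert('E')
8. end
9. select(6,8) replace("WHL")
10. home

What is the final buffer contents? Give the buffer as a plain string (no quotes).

After op 1 (backspace): buf='ODAUVK' cursor=0
After op 2 (delete): buf='DAUVK' cursor=0
After op 3 (left): buf='DAUVK' cursor=0
After op 4 (end): buf='DAUVK' cursor=5
After op 5 (select(4,5) replace("SVS")): buf='DAUVSVS' cursor=7
After op 6 (left): buf='DAUVSVS' cursor=6
After op 7 (insert('E')): buf='DAUVSVES' cursor=7
After op 8 (end): buf='DAUVSVES' cursor=8
After op 9 (select(6,8) replace("WHL")): buf='DAUVSVWHL' cursor=9
After op 10 (home): buf='DAUVSVWHL' cursor=0

Answer: DAUVSVWHL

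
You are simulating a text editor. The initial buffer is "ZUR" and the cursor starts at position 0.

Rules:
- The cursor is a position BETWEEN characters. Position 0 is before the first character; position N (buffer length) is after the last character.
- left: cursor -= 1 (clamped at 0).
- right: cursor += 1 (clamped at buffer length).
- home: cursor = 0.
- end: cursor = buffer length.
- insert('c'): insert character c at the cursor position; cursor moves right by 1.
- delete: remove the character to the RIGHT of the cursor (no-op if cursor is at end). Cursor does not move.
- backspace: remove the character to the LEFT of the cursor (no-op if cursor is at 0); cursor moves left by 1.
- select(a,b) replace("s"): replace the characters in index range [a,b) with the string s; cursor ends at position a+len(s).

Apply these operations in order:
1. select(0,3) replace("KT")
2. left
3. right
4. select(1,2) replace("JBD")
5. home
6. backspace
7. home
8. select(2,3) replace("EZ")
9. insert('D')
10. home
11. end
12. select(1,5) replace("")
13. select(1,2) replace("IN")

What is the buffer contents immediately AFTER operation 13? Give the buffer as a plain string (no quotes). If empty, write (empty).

Answer: KIN

Derivation:
After op 1 (select(0,3) replace("KT")): buf='KT' cursor=2
After op 2 (left): buf='KT' cursor=1
After op 3 (right): buf='KT' cursor=2
After op 4 (select(1,2) replace("JBD")): buf='KJBD' cursor=4
After op 5 (home): buf='KJBD' cursor=0
After op 6 (backspace): buf='KJBD' cursor=0
After op 7 (home): buf='KJBD' cursor=0
After op 8 (select(2,3) replace("EZ")): buf='KJEZD' cursor=4
After op 9 (insert('D')): buf='KJEZDD' cursor=5
After op 10 (home): buf='KJEZDD' cursor=0
After op 11 (end): buf='KJEZDD' cursor=6
After op 12 (select(1,5) replace("")): buf='KD' cursor=1
After op 13 (select(1,2) replace("IN")): buf='KIN' cursor=3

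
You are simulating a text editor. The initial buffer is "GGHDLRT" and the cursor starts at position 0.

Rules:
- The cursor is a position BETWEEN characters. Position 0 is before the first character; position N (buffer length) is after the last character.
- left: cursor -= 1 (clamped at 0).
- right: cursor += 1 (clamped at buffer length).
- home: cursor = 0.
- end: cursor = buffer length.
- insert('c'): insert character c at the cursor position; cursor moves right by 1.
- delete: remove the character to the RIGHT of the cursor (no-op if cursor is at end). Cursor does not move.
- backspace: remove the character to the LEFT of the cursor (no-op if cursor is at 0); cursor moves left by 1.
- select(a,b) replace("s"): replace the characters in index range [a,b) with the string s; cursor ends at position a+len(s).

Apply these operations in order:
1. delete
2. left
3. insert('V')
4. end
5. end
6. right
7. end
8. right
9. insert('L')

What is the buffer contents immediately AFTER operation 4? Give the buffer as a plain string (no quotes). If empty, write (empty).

Answer: VGHDLRT

Derivation:
After op 1 (delete): buf='GHDLRT' cursor=0
After op 2 (left): buf='GHDLRT' cursor=0
After op 3 (insert('V')): buf='VGHDLRT' cursor=1
After op 4 (end): buf='VGHDLRT' cursor=7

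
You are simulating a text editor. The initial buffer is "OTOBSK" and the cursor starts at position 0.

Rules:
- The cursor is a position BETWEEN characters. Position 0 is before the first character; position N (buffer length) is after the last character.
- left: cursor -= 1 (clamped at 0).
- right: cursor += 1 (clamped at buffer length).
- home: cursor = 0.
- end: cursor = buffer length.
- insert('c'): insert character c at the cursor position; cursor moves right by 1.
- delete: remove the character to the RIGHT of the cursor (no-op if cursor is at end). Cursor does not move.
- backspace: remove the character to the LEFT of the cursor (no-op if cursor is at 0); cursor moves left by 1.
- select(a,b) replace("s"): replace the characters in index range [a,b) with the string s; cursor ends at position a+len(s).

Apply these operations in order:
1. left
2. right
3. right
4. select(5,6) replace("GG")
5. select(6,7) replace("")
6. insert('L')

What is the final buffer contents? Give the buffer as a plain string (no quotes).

After op 1 (left): buf='OTOBSK' cursor=0
After op 2 (right): buf='OTOBSK' cursor=1
After op 3 (right): buf='OTOBSK' cursor=2
After op 4 (select(5,6) replace("GG")): buf='OTOBSGG' cursor=7
After op 5 (select(6,7) replace("")): buf='OTOBSG' cursor=6
After op 6 (insert('L')): buf='OTOBSGL' cursor=7

Answer: OTOBSGL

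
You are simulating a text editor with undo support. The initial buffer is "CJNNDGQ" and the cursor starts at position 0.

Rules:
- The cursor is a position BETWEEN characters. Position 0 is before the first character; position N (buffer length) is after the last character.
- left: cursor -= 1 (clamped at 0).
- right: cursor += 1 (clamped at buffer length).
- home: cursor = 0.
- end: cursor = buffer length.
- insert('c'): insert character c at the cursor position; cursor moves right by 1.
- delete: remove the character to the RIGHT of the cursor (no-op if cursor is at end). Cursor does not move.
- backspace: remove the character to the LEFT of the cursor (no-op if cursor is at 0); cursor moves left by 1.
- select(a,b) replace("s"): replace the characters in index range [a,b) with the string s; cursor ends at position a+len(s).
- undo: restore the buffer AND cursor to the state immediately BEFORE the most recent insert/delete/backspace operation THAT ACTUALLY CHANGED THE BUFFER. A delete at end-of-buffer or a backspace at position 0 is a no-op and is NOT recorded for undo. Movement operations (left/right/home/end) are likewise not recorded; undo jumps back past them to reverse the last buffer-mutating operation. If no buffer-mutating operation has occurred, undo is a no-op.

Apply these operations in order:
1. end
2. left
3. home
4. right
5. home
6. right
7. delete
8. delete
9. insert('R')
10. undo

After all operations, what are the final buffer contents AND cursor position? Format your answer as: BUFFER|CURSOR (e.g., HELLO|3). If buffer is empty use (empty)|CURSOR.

After op 1 (end): buf='CJNNDGQ' cursor=7
After op 2 (left): buf='CJNNDGQ' cursor=6
After op 3 (home): buf='CJNNDGQ' cursor=0
After op 4 (right): buf='CJNNDGQ' cursor=1
After op 5 (home): buf='CJNNDGQ' cursor=0
After op 6 (right): buf='CJNNDGQ' cursor=1
After op 7 (delete): buf='CNNDGQ' cursor=1
After op 8 (delete): buf='CNDGQ' cursor=1
After op 9 (insert('R')): buf='CRNDGQ' cursor=2
After op 10 (undo): buf='CNDGQ' cursor=1

Answer: CNDGQ|1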